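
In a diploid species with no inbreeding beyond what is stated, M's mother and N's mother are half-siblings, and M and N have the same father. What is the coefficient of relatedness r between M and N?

0.3125

Wright's path rule: contributions from independent ancestry routes add.
M and N are related in two ways: half first cousins through their mothers (r = 1/16) and half-sibs through their shared father (r = 1/4).
r = 1/16 + 1/4 = 0.3125.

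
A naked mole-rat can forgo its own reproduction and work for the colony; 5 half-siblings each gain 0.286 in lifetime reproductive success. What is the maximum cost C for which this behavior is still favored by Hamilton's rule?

0.3575

r to a half-sibling = 0.25 (half-sibs share one parent — one path of length 2: r = (1/2)^2 = 1/4).
Hamilton's rule: n·r·B > C, so the trait is favored while C < n·r·B = 5·0.25·0.286 = 0.3575.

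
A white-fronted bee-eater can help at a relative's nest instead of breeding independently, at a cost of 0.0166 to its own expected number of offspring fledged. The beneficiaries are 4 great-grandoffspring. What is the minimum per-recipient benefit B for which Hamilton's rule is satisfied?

r to a great-grandoffspring = 1/8 (three parent–offspring links: r = (1/2)^3 = 1/8).
Hamilton's rule with n recipients of equal r: n·r·B > C, so B > C/(n·r) = 0.0166/(4·0.125) = 0.0332.

0.0332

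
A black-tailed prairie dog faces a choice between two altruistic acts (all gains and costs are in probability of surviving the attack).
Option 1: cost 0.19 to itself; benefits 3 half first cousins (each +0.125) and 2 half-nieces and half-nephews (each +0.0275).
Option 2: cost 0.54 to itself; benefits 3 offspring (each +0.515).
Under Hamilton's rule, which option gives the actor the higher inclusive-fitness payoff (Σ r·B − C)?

Option 1: r to a half first cousin = 0.0625.
Option 1: r to a half-niece or half-nephew = 0.125.
Option 1: Σ r·B − C = (3·0.0625·0.125 + 2·0.125·0.0275) − 0.19 = -0.1596875.
Option 2: r to an offspring = 0.5.
Option 2: Σ r·B − C = (3·0.5·0.515) − 0.54 = 0.2325.
Option 2 has the higher net inclusive-fitness payoff.

Option 2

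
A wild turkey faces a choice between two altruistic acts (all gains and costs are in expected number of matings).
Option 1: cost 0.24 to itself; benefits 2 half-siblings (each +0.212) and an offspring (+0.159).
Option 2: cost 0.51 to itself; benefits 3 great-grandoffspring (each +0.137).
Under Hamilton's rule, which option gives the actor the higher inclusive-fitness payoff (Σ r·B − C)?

Option 1

Option 1: r to a half-sibling = 0.25.
Option 1: r to an offspring = 0.5.
Option 1: Σ r·B − C = (2·0.25·0.212 + 1·0.5·0.159) − 0.24 = -0.0545.
Option 2: r to a great-grandoffspring = 0.125.
Option 2: Σ r·B − C = (3·0.125·0.137) − 0.51 = -0.458625.
Option 1 has the higher net inclusive-fitness payoff.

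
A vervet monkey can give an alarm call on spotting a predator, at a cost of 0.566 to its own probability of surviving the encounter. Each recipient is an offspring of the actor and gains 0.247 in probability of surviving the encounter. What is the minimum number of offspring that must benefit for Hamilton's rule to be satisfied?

r to an offspring = 1/2 (one parent–offspring link: r = (1/2)^1 = 1/2).
Hamilton's rule: n·r·B > C  ⇒  n > C/(r·B) = 0.566/(0.5·0.247) = 4.583.
The smallest integer exceeding 4.583 is 5.

5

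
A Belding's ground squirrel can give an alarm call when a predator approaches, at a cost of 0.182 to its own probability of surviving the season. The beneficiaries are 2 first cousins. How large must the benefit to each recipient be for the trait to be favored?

0.728

r to a first cousin = 1/8 (first cousins share one grandparent pair — two paths of length 4: r = 2·(1/2)^4 = 1/8).
Hamilton's rule with n recipients of equal r: n·r·B > C, so B > C/(n·r) = 0.182/(2·0.125) = 0.728.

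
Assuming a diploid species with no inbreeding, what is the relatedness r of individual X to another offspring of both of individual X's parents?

Each parent–offspring link contributes a factor of 1/2, and independent paths through distinct common ancestors add.
Full sibs share both parents — two paths of length 2: r = 2·(1/2)^2 = 1/2.

0.5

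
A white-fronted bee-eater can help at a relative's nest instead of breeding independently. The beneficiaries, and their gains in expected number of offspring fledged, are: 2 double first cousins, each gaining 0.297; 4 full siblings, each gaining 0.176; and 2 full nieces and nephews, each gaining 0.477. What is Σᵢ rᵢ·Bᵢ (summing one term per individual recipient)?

0.739

r to a double first cousin = 1/4 (double first cousins share both grandparent pairs — four paths of length 4: r = 4·(1/2)^4 = 1/4).
r to a full sibling = 1/2 (full sibs share both parents — two paths of length 2: r = 2·(1/2)^2 = 1/2).
r to a full niece or nephew = 1/4 (full aunt/uncle↔niece/nephew: two paths of length 3 through the shared grandparent pair: r = 2·(1/2)^3 = 1/4).
Summing one r·B term per recipient: 2·0.25·0.297 + 4·0.5·0.176 + 2·0.25·0.477 = 0.739.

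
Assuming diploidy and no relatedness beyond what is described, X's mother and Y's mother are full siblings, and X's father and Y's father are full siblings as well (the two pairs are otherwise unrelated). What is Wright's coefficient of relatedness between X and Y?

With two independent routes of shared ancestry, r is the sum of the two contributions.
X and Y are related in two ways: first cousins through their mothers (r = 1/8) and first cousins through their fathers (r = 1/8) — i.e. double first cousins.
r = 1/8 + 1/8 = 0.25.

0.25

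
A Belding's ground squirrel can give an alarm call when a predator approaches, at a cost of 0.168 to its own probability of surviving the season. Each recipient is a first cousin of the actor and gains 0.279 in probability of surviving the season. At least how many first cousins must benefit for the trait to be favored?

r to a first cousin = 0.125 (first cousins share one grandparent pair — two paths of length 4: r = 2·(1/2)^4 = 1/8).
Hamilton's rule: n·r·B > C  ⇒  n > C/(r·B) = 0.168/(0.125·0.279) = 4.817.
The smallest integer exceeding 4.817 is 5.

5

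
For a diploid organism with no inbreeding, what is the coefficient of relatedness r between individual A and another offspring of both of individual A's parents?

0.5

Each parent–offspring link contributes a factor of 1/2, and independent paths through distinct common ancestors add.
Full sibs share both parents — two paths of length 2: r = 2·(1/2)^2 = 1/2.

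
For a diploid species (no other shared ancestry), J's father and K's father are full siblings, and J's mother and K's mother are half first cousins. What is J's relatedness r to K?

Relatedness sums over independent paths through distinct common ancestors.
J and K are related in two ways: first cousins through their fathers (r = 1/8) and half second cousins through their mothers (r = 1/64).
r = 1/8 + 1/64 = 0.140625.

0.140625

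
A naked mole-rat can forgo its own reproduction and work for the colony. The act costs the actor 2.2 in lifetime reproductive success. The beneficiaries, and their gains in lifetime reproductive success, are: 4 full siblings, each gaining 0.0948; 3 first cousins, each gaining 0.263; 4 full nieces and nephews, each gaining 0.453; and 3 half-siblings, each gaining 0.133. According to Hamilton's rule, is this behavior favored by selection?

Hamilton's rule: the trait is favored when the sum of r·B over every recipient exceeds the actor's cost C.
r to a full sibling = 0.5 (full sibs share both parents — two paths of length 2: r = 2·(1/2)^2 = 1/2).
r to a first cousin = 1/8 (first cousins share one grandparent pair — two paths of length 4: r = 2·(1/2)^4 = 1/8).
r to a full niece or nephew = 1/4 (full aunt/uncle↔niece/nephew: two paths of length 3 through the shared grandparent pair: r = 2·(1/2)^3 = 1/4).
r to a half-sibling = 0.25 (half-sibs share one parent — one path of length 2: r = (1/2)^2 = 1/4).
Summing one r·B term per recipient: 4·0.5·0.0948 + 3·0.125·0.263 + 4·0.25·0.453 + 3·0.25·0.133 = 0.840975.
0.840975 < 2.2: the indirect benefit is less than the cost.

No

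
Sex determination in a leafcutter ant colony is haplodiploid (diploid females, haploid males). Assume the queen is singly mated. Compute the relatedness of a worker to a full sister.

0.75

Haplodiploid full sisters inherit their father's entire haploid genome identically (contributing 1/2) and on average half of their mother's contribution (1/2 · 1/2 = 1/4); r = 1/2 + 1/4 = 3/4.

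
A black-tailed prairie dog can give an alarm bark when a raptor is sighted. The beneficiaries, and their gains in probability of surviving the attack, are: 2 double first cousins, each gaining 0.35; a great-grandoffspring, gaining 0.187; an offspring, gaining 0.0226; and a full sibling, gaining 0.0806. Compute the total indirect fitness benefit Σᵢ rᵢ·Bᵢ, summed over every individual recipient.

r to a double first cousin = 1/4 (double first cousins share both grandparent pairs — four paths of length 4: r = 4·(1/2)^4 = 1/4).
r to a great-grandoffspring = 1/8 (three parent–offspring links: r = (1/2)^3 = 1/8).
r to an offspring = 1/2 (one parent–offspring link: r = (1/2)^1 = 1/2).
r to a full sibling = 1/2 (full sibs share both parents — two paths of length 2: r = 2·(1/2)^2 = 1/2).
Summing one r·B term per recipient: 2·0.25·0.35 + 1·0.125·0.187 + 1·0.5·0.0226 + 1·0.5·0.0806 = 0.249975.

0.249975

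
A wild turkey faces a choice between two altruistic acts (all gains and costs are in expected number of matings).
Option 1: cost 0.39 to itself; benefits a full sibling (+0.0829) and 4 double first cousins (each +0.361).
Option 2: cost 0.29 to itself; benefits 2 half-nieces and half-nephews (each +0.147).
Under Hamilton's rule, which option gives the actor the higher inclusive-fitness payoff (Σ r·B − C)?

Option 1: r to a full sibling = 0.5.
Option 1: r to a double first cousin = 0.25.
Option 1: Σ r·B − C = (1·0.5·0.0829 + 4·0.25·0.361) − 0.39 = 0.01245.
Option 2: r to a half-niece or half-nephew = 0.125.
Option 2: Σ r·B − C = (2·0.125·0.147) − 0.29 = -0.25325.
Option 1 has the higher net inclusive-fitness payoff.

Option 1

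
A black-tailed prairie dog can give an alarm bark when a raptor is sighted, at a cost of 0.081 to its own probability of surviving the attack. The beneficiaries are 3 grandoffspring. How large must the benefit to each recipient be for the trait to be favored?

r to a grandoffspring = 1/4 (two parent–offspring links: r = (1/2)^2 = 1/4).
Hamilton's rule with n recipients of equal r: n·r·B > C, so B > C/(n·r) = 0.081/(3·0.25) = 0.108.

0.108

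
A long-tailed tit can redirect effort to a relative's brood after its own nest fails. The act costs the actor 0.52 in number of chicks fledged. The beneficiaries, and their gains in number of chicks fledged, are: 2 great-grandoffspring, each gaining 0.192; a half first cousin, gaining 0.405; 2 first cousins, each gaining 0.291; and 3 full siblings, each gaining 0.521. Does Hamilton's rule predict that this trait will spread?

Hamilton's rule: the trait is favored when the sum of r·B over every recipient exceeds the actor's cost C.
r to a great-grandoffspring = 1/8 (three parent–offspring links: r = (1/2)^3 = 1/8).
r to a half first cousin = 1/16 (half first cousins share one grandparent — one path of length 4: r = (1/2)^4 = 1/16).
r to a first cousin = 0.125 (first cousins share one grandparent pair — two paths of length 4: r = 2·(1/2)^4 = 1/8).
r to a full sibling = 0.5 (full sibs share both parents — two paths of length 2: r = 2·(1/2)^2 = 1/2).
Summing one r·B term per recipient: 2·0.125·0.192 + 1·0.0625·0.405 + 2·0.125·0.291 + 3·0.5·0.521 = 0.9275625.
0.9275625 > 0.52: the indirect benefit exceeds the cost.

Yes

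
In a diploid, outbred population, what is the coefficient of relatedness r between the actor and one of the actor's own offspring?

0.5

Each parent–offspring link contributes a factor of 1/2, and independent paths through distinct common ancestors add.
One parent–offspring link: r = (1/2)^1 = 1/2.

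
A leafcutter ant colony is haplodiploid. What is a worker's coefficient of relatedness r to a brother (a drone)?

Her haploid brother carries none of their father's genes and a random half of their mother's genome; that half matches the maternal half of her own genome with probability 1/2: r = 1/2 · 1/2 = 1/4.

0.25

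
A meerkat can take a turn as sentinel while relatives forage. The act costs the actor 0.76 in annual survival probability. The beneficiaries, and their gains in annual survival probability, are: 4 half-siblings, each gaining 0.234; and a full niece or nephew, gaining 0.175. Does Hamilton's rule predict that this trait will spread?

Hamilton's rule: the trait is favored when the sum of r·B over every recipient exceeds the actor's cost C.
r to a half-sibling = 0.25 (half-sibs share one parent — one path of length 2: r = (1/2)^2 = 1/4).
r to a full niece or nephew = 0.25 (full aunt/uncle↔niece/nephew: two paths of length 3 through the shared grandparent pair: r = 2·(1/2)^3 = 1/4).
Summing one r·B term per recipient: 4·0.25·0.234 + 1·0.25·0.175 = 0.27775.
0.27775 < 0.76: the indirect benefit is less than the cost.

No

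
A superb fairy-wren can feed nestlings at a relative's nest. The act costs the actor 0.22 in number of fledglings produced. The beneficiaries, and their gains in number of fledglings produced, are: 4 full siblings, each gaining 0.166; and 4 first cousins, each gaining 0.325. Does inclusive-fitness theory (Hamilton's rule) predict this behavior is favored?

Hamilton's rule: the trait is favored when the sum of r·B over every recipient exceeds the actor's cost C.
r to a full sibling = 0.5 (full sibs share both parents — two paths of length 2: r = 2·(1/2)^2 = 1/2).
r to a first cousin = 1/8 (first cousins share one grandparent pair — two paths of length 4: r = 2·(1/2)^4 = 1/8).
Summing one r·B term per recipient: 4·0.5·0.166 + 4·0.125·0.325 = 0.4945.
0.4945 > 0.22: the indirect benefit exceeds the cost.

Yes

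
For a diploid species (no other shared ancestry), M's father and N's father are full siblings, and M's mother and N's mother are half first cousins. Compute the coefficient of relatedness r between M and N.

0.140625

Independent pedigree routes through distinct common ancestors add.
M and N are related in two ways: first cousins through their fathers (r = 1/8) and half second cousins through their mothers (r = 1/64).
r = 1/8 + 1/64 = 0.140625.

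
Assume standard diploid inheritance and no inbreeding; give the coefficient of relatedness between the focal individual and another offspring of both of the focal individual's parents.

0.5

Each parent–offspring link contributes a factor of 1/2, and independent paths through distinct common ancestors add.
Full sibs share both parents — two paths of length 2: r = 2·(1/2)^2 = 1/2.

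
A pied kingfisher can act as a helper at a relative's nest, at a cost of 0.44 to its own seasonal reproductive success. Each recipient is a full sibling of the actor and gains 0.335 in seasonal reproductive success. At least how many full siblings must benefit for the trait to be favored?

3

r to a full sibling = 1/2 (full sibs share both parents — two paths of length 2: r = 2·(1/2)^2 = 1/2).
Hamilton's rule: n·r·B > C  ⇒  n > C/(r·B) = 0.44/(0.5·0.335) = 2.627.
The smallest integer exceeding 2.627 is 3.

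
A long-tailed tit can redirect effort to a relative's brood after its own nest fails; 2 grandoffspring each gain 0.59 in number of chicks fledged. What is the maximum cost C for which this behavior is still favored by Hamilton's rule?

0.295

r to a grandoffspring = 1/4 (two parent–offspring links: r = (1/2)^2 = 1/4).
Hamilton's rule: n·r·B > C, so the trait is favored while C < n·r·B = 2·0.25·0.59 = 0.295.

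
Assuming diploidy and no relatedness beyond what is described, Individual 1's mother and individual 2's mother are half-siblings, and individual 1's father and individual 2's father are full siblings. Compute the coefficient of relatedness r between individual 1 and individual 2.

0.1875

With two independent routes of shared ancestry, r is the sum of the two contributions.
Individual 1 and individual 2 are related in two ways: half first cousins through their mothers (r = 1/16) and first cousins through their fathers (r = 1/8).
r = 1/16 + 1/8 = 0.1875.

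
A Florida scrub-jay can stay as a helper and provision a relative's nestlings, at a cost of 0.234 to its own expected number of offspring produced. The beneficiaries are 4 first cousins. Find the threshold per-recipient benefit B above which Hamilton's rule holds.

r to a first cousin = 0.125 (first cousins share one grandparent pair — two paths of length 4: r = 2·(1/2)^4 = 1/8).
Hamilton's rule with n recipients of equal r: n·r·B > C, so B > C/(n·r) = 0.234/(4·0.125) = 0.468.

0.468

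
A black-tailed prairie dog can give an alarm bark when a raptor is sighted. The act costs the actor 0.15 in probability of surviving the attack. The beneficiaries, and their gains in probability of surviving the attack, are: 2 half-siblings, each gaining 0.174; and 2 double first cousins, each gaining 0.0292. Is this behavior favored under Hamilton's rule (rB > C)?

Hamilton's rule: the trait is favored when the sum of r·B over every recipient exceeds the actor's cost C.
r to a half-sibling = 0.25 (half-sibs share one parent — one path of length 2: r = (1/2)^2 = 1/4).
r to a double first cousin = 1/4 (double first cousins share both grandparent pairs — four paths of length 4: r = 4·(1/2)^4 = 1/4).
Summing one r·B term per recipient: 2·0.25·0.174 + 2·0.25·0.0292 = 0.1016.
0.1016 < 0.15: the indirect benefit is less than the cost.

No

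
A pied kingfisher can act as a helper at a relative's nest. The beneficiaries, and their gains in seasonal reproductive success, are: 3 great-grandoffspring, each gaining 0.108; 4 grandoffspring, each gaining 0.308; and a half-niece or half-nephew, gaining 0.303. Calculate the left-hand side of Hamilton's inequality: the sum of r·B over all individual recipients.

r to a great-grandoffspring = 1/8 (three parent–offspring links: r = (1/2)^3 = 1/8).
r to a grandoffspring = 0.25 (two parent–offspring links: r = (1/2)^2 = 1/4).
r to a half-niece or half-nephew = 1/8 (half-aunt/uncle↔niece/nephew: one path of length 3: r = (1/2)^3 = 1/8).
Summing one r·B term per recipient: 3·0.125·0.108 + 4·0.25·0.308 + 1·0.125·0.303 = 0.386375.

0.386375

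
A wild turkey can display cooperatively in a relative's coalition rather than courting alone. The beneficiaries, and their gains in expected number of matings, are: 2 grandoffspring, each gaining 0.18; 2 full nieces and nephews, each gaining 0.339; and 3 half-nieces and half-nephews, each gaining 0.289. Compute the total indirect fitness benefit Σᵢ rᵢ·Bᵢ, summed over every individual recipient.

0.367875

r to a grandoffspring = 0.25 (two parent–offspring links: r = (1/2)^2 = 1/4).
r to a full niece or nephew = 0.25 (full aunt/uncle↔niece/nephew: two paths of length 3 through the shared grandparent pair: r = 2·(1/2)^3 = 1/4).
r to a half-niece or half-nephew = 1/8 (half-aunt/uncle↔niece/nephew: one path of length 3: r = (1/2)^3 = 1/8).
Summing one r·B term per recipient: 2·0.25·0.18 + 2·0.25·0.339 + 3·0.125·0.289 = 0.367875.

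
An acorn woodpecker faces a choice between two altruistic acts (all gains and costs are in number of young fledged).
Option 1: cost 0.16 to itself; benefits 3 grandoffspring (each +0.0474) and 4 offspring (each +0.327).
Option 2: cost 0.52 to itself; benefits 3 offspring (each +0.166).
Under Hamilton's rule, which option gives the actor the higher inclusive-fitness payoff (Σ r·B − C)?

Option 1: r to a grandoffspring = 0.25.
Option 1: r to an offspring = 0.5.
Option 1: Σ r·B − C = (3·0.25·0.0474 + 4·0.5·0.327) − 0.16 = 0.52955.
Option 2: r to an offspring = 0.5.
Option 2: Σ r·B − C = (3·0.5·0.166) − 0.52 = -0.271.
Option 1 has the higher net inclusive-fitness payoff.

Option 1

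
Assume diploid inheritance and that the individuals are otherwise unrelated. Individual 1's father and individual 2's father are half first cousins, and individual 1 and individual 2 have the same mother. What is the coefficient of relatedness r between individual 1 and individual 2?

With two independent routes of shared ancestry, r is the sum of the two contributions.
Individual 1 and individual 2 are related in two ways: half second cousins through their fathers (r = 1/64) and half-sibs through their shared mother (r = 1/4).
r = 1/64 + 1/4 = 0.265625.

0.265625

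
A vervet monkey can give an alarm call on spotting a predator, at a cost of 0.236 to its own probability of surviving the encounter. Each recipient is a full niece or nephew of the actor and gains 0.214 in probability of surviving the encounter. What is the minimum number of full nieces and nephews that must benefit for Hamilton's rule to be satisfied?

5

r to a full niece or nephew = 0.25 (full aunt/uncle↔niece/nephew: two paths of length 3 through the shared grandparent pair: r = 2·(1/2)^3 = 1/4).
Hamilton's rule: n·r·B > C  ⇒  n > C/(r·B) = 0.236/(0.25·0.214) = 4.411.
The smallest integer exceeding 4.411 is 5.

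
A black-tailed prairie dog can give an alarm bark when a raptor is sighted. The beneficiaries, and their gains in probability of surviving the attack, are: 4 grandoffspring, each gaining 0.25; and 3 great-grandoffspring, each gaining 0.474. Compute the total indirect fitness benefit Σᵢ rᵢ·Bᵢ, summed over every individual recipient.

0.42775

r to a grandoffspring = 1/4 (two parent–offspring links: r = (1/2)^2 = 1/4).
r to a great-grandoffspring = 0.125 (three parent–offspring links: r = (1/2)^3 = 1/8).
Summing one r·B term per recipient: 4·0.25·0.25 + 3·0.125·0.474 = 0.42775.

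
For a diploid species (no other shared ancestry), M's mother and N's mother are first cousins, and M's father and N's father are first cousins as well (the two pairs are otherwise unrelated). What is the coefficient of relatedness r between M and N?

0.0625

Relatedness sums over independent paths through distinct common ancestors.
M and N are related in two ways: second cousins through their mothers (r = 1/32) and second cousins through their fathers (r = 1/32).
r = 1/32 + 1/32 = 0.0625.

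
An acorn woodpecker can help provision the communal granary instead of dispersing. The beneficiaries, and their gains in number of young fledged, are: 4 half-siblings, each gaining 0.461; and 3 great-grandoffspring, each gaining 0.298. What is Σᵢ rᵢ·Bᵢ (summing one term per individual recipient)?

r to a half-sibling = 0.25 (half-sibs share one parent — one path of length 2: r = (1/2)^2 = 1/4).
r to a great-grandoffspring = 0.125 (three parent–offspring links: r = (1/2)^3 = 1/8).
Summing one r·B term per recipient: 4·0.25·0.461 + 3·0.125·0.298 = 0.57275.

0.57275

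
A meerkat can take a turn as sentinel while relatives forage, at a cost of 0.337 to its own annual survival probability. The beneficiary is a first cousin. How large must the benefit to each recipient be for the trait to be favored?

r to a first cousin = 1/8 (first cousins share one grandparent pair — two paths of length 4: r = 2·(1/2)^4 = 1/8).
Hamilton's rule with n recipients of equal r: n·r·B > C, so B > C/(n·r) = 0.337/(1·0.125) = 2.696.

2.696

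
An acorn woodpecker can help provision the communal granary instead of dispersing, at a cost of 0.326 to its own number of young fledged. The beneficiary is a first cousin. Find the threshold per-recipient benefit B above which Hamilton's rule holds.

r to a first cousin = 0.125 (first cousins share one grandparent pair — two paths of length 4: r = 2·(1/2)^4 = 1/8).
Hamilton's rule with n recipients of equal r: n·r·B > C, so B > C/(n·r) = 0.326/(1·0.125) = 2.608.

2.608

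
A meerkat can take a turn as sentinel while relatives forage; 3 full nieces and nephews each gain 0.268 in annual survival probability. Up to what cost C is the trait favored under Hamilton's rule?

r to a full niece or nephew = 0.25 (full aunt/uncle↔niece/nephew: two paths of length 3 through the shared grandparent pair: r = 2·(1/2)^3 = 1/4).
Hamilton's rule: n·r·B > C, so the trait is favored while C < n·r·B = 3·0.25·0.268 = 0.201.

0.201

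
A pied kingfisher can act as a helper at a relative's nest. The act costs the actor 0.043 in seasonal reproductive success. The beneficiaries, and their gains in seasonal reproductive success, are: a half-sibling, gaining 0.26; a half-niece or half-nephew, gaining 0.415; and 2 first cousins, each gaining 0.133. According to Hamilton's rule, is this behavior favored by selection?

Yes

Hamilton's rule: the trait is favored when the sum of r·B over every recipient exceeds the actor's cost C.
r to a half-sibling = 1/4 (half-sibs share one parent — one path of length 2: r = (1/2)^2 = 1/4).
r to a half-niece or half-nephew = 0.125 (half-aunt/uncle↔niece/nephew: one path of length 3: r = (1/2)^3 = 1/8).
r to a first cousin = 0.125 (first cousins share one grandparent pair — two paths of length 4: r = 2·(1/2)^4 = 1/8).
Summing one r·B term per recipient: 1·0.25·0.26 + 1·0.125·0.415 + 2·0.125·0.133 = 0.150125.
0.150125 > 0.043: the indirect benefit exceeds the cost.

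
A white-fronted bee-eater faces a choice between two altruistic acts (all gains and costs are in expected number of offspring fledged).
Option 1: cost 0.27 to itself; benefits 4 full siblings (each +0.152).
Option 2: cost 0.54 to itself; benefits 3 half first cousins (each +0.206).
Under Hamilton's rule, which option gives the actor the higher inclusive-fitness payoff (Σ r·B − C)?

Option 1: r to a full sibling = 0.5.
Option 1: Σ r·B − C = (4·0.5·0.152) − 0.27 = 0.034.
Option 2: r to a half first cousin = 0.0625.
Option 2: Σ r·B − C = (3·0.0625·0.206) − 0.54 = -0.501375.
Option 1 has the higher net inclusive-fitness payoff.

Option 1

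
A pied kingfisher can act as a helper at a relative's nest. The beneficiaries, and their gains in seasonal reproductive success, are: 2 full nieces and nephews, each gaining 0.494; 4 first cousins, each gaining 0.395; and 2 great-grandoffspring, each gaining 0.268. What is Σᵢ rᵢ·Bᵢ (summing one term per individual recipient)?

r to a full niece or nephew = 0.25 (full aunt/uncle↔niece/nephew: two paths of length 3 through the shared grandparent pair: r = 2·(1/2)^3 = 1/4).
r to a first cousin = 0.125 (first cousins share one grandparent pair — two paths of length 4: r = 2·(1/2)^4 = 1/8).
r to a great-grandoffspring = 0.125 (three parent–offspring links: r = (1/2)^3 = 1/8).
Summing one r·B term per recipient: 2·0.25·0.494 + 4·0.125·0.395 + 2·0.125·0.268 = 0.5115.

0.5115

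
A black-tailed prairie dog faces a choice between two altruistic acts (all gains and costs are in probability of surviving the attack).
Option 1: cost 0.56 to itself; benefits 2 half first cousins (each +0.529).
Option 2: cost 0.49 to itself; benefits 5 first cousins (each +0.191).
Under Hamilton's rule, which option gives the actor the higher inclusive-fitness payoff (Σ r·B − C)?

Option 2

Option 1: r to a half first cousin = 0.0625.
Option 1: Σ r·B − C = (2·0.0625·0.529) − 0.56 = -0.493875.
Option 2: r to a first cousin = 0.125.
Option 2: Σ r·B − C = (5·0.125·0.191) − 0.49 = -0.370625.
Option 2 has the higher net inclusive-fitness payoff.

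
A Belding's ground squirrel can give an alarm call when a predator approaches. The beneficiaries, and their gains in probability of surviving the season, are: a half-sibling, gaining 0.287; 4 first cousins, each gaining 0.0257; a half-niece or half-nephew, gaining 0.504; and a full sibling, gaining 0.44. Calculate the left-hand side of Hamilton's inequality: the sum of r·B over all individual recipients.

0.3676

r to a half-sibling = 0.25 (half-sibs share one parent — one path of length 2: r = (1/2)^2 = 1/4).
r to a first cousin = 1/8 (first cousins share one grandparent pair — two paths of length 4: r = 2·(1/2)^4 = 1/8).
r to a half-niece or half-nephew = 1/8 (half-aunt/uncle↔niece/nephew: one path of length 3: r = (1/2)^3 = 1/8).
r to a full sibling = 0.5 (full sibs share both parents — two paths of length 2: r = 2·(1/2)^2 = 1/2).
Summing one r·B term per recipient: 1·0.25·0.287 + 4·0.125·0.0257 + 1·0.125·0.504 + 1·0.5·0.44 = 0.3676.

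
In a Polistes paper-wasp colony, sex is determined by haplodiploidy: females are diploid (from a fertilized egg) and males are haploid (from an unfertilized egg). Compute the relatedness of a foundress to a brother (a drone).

Her haploid brother carries none of their father's genes and a random half of their mother's genome; that half matches the maternal half of her own genome with probability 1/2: r = 1/2 · 1/2 = 1/4.

0.25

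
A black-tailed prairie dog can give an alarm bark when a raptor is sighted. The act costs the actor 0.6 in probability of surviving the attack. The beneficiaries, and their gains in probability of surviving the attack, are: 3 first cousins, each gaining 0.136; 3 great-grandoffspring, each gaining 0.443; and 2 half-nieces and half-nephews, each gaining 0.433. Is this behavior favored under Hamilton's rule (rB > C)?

No

Hamilton's rule: the trait is favored when the sum of r·B over every recipient exceeds the actor's cost C.
r to a first cousin = 1/8 (first cousins share one grandparent pair — two paths of length 4: r = 2·(1/2)^4 = 1/8).
r to a great-grandoffspring = 1/8 (three parent–offspring links: r = (1/2)^3 = 1/8).
r to a half-niece or half-nephew = 0.125 (half-aunt/uncle↔niece/nephew: one path of length 3: r = (1/2)^3 = 1/8).
Summing one r·B term per recipient: 3·0.125·0.136 + 3·0.125·0.443 + 2·0.125·0.433 = 0.325375.
0.325375 < 0.6: the indirect benefit is less than the cost.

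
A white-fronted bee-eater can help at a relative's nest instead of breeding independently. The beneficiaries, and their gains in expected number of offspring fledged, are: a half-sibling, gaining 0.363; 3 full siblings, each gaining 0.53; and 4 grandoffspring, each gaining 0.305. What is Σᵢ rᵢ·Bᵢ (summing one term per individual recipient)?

1.19075

r to a half-sibling = 1/4 (half-sibs share one parent — one path of length 2: r = (1/2)^2 = 1/4).
r to a full sibling = 1/2 (full sibs share both parents — two paths of length 2: r = 2·(1/2)^2 = 1/2).
r to a grandoffspring = 0.25 (two parent–offspring links: r = (1/2)^2 = 1/4).
Summing one r·B term per recipient: 1·0.25·0.363 + 3·0.5·0.53 + 4·0.25·0.305 = 1.19075.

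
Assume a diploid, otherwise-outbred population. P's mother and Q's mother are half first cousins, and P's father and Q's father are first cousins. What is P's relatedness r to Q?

0.046875

With two independent routes of shared ancestry, r is the sum of the two contributions.
P and Q are related in two ways: half second cousins through their mothers (r = 1/64) and second cousins through their fathers (r = 1/32).
r = 1/64 + 1/32 = 3/64 = 0.046875.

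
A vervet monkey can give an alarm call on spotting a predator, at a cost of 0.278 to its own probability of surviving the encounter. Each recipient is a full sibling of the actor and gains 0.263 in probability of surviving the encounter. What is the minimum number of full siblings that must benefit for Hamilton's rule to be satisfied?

3

r to a full sibling = 0.5 (full sibs share both parents — two paths of length 2: r = 2·(1/2)^2 = 1/2).
Hamilton's rule: n·r·B > C  ⇒  n > C/(r·B) = 0.278/(0.5·0.263) = 2.114.
The smallest integer exceeding 2.114 is 3.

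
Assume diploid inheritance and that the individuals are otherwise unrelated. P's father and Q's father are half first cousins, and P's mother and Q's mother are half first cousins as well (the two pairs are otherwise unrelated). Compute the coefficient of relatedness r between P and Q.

Relatedness sums over independent paths through distinct common ancestors.
P and Q are related in two ways: half second cousins through their fathers (r = 1/64) and half second cousins through their mothers (r = 1/64).
r = 1/64 + 1/64 = 0.03125.

0.03125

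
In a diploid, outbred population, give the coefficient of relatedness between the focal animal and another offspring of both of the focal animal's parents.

0.5

Each parent–offspring link contributes a factor of 1/2, and independent paths through distinct common ancestors add.
Full sibs share both parents — two paths of length 2: r = 2·(1/2)^2 = 1/2.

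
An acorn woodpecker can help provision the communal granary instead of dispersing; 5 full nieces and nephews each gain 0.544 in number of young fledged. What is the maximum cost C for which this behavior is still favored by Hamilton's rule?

0.68

r to a full niece or nephew = 1/4 (full aunt/uncle↔niece/nephew: two paths of length 3 through the shared grandparent pair: r = 2·(1/2)^3 = 1/4).
Hamilton's rule: n·r·B > C, so the trait is favored while C < n·r·B = 5·0.25·0.544 = 0.68.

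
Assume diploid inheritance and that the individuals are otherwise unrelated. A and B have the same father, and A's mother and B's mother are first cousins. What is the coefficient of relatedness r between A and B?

Wright's path rule: contributions from independent ancestry routes add.
A and B are related in two ways: half-sibs through their shared father (r = 1/4) and second cousins through their mothers (r = 1/32).
r = 1/4 + 1/32 = 0.28125.

0.28125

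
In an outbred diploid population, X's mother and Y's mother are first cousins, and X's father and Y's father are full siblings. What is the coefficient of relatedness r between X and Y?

0.15625

Relatedness sums over independent paths through distinct common ancestors.
X and Y are related in two ways: second cousins through their mothers (r = 1/32) and first cousins through their fathers (r = 1/8).
r = 1/32 + 1/8 = 5/32 = 0.15625.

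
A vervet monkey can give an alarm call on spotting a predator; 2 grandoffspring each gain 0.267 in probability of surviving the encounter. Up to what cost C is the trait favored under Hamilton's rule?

r to a grandoffspring = 0.25 (two parent–offspring links: r = (1/2)^2 = 1/4).
Hamilton's rule: n·r·B > C, so the trait is favored while C < n·r·B = 2·0.25·0.267 = 0.1335.

0.1335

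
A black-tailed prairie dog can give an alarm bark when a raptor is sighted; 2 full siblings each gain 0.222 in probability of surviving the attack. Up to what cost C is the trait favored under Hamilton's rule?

0.222

r to a full sibling = 0.5 (full sibs share both parents — two paths of length 2: r = 2·(1/2)^2 = 1/2).
Hamilton's rule: n·r·B > C, so the trait is favored while C < n·r·B = 2·0.5·0.222 = 0.222.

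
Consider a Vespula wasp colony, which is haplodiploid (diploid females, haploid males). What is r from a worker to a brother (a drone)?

0.25

Her haploid brother carries none of their father's genes and a random half of their mother's genome; that half matches the maternal half of her own genome with probability 1/2: r = 1/2 · 1/2 = 1/4.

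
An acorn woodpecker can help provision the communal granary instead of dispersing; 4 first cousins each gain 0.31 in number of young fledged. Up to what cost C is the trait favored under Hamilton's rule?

r to a first cousin = 0.125 (first cousins share one grandparent pair — two paths of length 4: r = 2·(1/2)^4 = 1/8).
Hamilton's rule: n·r·B > C, so the trait is favored while C < n·r·B = 4·0.125·0.31 = 0.155.

0.155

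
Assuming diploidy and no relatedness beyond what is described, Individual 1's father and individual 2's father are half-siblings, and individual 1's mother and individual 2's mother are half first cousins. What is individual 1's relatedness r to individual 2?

Relatedness sums over independent paths through distinct common ancestors.
Individual 1 and individual 2 are related in two ways: half first cousins through their fathers (r = 1/16) and half second cousins through their mothers (r = 1/64).
r = 1/16 + 1/64 = 0.078125.

0.078125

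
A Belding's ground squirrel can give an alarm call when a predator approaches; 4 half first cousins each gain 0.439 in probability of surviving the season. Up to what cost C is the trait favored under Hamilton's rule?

0.10975

r to a half first cousin = 0.0625 (half first cousins share one grandparent — one path of length 4: r = (1/2)^4 = 1/16).
Hamilton's rule: n·r·B > C, so the trait is favored while C < n·r·B = 4·0.0625·0.439 = 0.10975.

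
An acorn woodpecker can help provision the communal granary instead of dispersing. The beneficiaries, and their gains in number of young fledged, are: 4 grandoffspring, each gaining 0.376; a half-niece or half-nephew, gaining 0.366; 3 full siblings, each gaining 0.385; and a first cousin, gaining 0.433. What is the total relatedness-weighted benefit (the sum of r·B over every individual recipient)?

1.053375

r to a grandoffspring = 0.25 (two parent–offspring links: r = (1/2)^2 = 1/4).
r to a half-niece or half-nephew = 0.125 (half-aunt/uncle↔niece/nephew: one path of length 3: r = (1/2)^3 = 1/8).
r to a full sibling = 0.5 (full sibs share both parents — two paths of length 2: r = 2·(1/2)^2 = 1/2).
r to a first cousin = 0.125 (first cousins share one grandparent pair — two paths of length 4: r = 2·(1/2)^4 = 1/8).
Summing one r·B term per recipient: 4·0.25·0.376 + 1·0.125·0.366 + 3·0.5·0.385 + 1·0.125·0.433 = 1.053375.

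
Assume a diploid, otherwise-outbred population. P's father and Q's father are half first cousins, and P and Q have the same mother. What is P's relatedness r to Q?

0.265625

With two independent routes of shared ancestry, r is the sum of the two contributions.
P and Q are related in two ways: half second cousins through their fathers (r = 1/64) and half-sibs through their shared mother (r = 1/4).
r = 1/64 + 1/4 = 17/64 = 0.265625.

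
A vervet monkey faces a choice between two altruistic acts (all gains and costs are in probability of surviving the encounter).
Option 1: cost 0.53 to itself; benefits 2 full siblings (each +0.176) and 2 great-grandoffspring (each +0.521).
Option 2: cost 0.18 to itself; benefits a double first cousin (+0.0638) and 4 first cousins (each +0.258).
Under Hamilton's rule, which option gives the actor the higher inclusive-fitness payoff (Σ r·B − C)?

Option 1: r to a full sibling = 0.5.
Option 1: r to a great-grandoffspring = 0.125.
Option 1: Σ r·B − C = (2·0.5·0.176 + 2·0.125·0.521) − 0.53 = -0.22375.
Option 2: r to a double first cousin = 0.25.
Option 2: r to a first cousin = 0.125.
Option 2: Σ r·B − C = (1·0.25·0.0638 + 4·0.125·0.258) − 0.18 = -0.03505.
Option 2 has the higher net inclusive-fitness payoff.

Option 2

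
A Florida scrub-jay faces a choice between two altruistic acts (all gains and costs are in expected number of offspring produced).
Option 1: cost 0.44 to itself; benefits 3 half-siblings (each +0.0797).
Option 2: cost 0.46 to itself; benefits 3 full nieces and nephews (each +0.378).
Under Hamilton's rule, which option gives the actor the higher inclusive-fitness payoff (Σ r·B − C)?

Option 1: r to a half-sibling = 0.25.
Option 1: Σ r·B − C = (3·0.25·0.0797) − 0.44 = -0.380225.
Option 2: r to a full niece or nephew = 0.25.
Option 2: Σ r·B − C = (3·0.25·0.378) − 0.46 = -0.1765.
Option 2 has the higher net inclusive-fitness payoff.

Option 2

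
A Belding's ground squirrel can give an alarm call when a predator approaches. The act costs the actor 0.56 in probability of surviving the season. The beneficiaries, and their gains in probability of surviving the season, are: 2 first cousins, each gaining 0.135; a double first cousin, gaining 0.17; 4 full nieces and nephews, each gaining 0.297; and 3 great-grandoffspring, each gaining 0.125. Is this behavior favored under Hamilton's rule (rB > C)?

No

Hamilton's rule: the trait is favored when the sum of r·B over every recipient exceeds the actor's cost C.
r to a first cousin = 0.125 (first cousins share one grandparent pair — two paths of length 4: r = 2·(1/2)^4 = 1/8).
r to a double first cousin = 1/4 (double first cousins share both grandparent pairs — four paths of length 4: r = 4·(1/2)^4 = 1/4).
r to a full niece or nephew = 0.25 (full aunt/uncle↔niece/nephew: two paths of length 3 through the shared grandparent pair: r = 2·(1/2)^3 = 1/4).
r to a great-grandoffspring = 0.125 (three parent–offspring links: r = (1/2)^3 = 1/8).
Summing one r·B term per recipient: 2·0.125·0.135 + 1·0.25·0.17 + 4·0.25·0.297 + 3·0.125·0.125 = 0.420125.
0.420125 < 0.56: the indirect benefit is less than the cost.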